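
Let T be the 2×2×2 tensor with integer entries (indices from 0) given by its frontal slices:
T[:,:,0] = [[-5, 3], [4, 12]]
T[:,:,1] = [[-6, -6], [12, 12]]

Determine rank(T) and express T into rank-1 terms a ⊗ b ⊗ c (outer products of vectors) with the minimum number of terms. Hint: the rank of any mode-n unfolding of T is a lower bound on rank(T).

rank(T) = 2

Lower bound: in the mode-3 unfolding of T (rows indexed by k, columns by (i,j)) the 2×2 minor on rows k ∈ {0, 1}, columns (i,j) ∈ {(0,0), (0,1)} is det [[-5, 3], [-6, -6]] = 48 ≠ 0, so that unfolding has rank ≥ 2 and hence rank(T) ≥ 2 (CP rank is at least every unfolding rank, though it can be larger).
Upper bound: with S_k = T[:,:,k], the two rank-1 terms a₁b₁ᵀ, a₂b₂ᵀ are the rank-1 members of the pencil x·S₀ + y·S₁.
det(x·S₀ + y·S₁) is −72·x² − 144·xy = (-72)·(x + 2·y)(x), vanishing at (x:y) = (2:-1) and (0:1).
M₁ = 2·S₀ − S₁ = [[-4, 12], [-4, 12]] = (-4)·[1, 1][1, -3]ᵀ and M₂ = S₁ = [[-6, -6], [12, 12]] = (-6)·[1, -2][1, 1]ᵀ, so take a₁ = [1, 1], b₁ = [1, -3], a₂ = [1, -2], b₂ = [1, 1].
Each slice is an integer combination of E₁ = a₁b₁ᵀ and E₂ = a₂b₂ᵀ: S₀ = −2·E₁ − 3·E₂, S₁ = −6·E₂; reading off coefficients, c₁ = [-2, 0] and c₂ = [-3, -6].
Hence T = [1, 1] ⊗ [1, -3] ⊗ [-2, 0] + [1, -2] ⊗ [1, 1] ⊗ [-3, -6], so rank(T) ≤ 2.
These bounds meet, so rank(T) = 2.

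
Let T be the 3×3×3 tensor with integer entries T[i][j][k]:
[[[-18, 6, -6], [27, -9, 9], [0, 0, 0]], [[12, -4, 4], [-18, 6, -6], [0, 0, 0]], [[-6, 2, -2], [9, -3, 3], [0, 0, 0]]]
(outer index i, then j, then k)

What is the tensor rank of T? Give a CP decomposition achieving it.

rank(T) = 1

Lower bound: T ≠ 0 (e.g. T[0,0,0] = -18), so rank(T) ≥ 1.
Upper bound: if T = a ∘ b ∘ c then every fibre of T is a multiple of the corresponding factor, so read the factors off the fibres through the nonzero entry T[0,0,0] = -18.
The mode-1 fibre T[:,0,0] = [-18, 12, -6] gives a = (3, -2, 1) (primitive direction); the mode-2 fibre T[0,:,0] = [-18, 27, 0] gives b = (2, -3, 0); then c[k] = T[0,0,k] / (a[0]·b[0]) = [-18, 6, -6] / 6 = (-3, 1, -1).
Expanding (3, -2, 1) ∘ (2, -3, 0) ∘ (-3, 1, -1) reproduces all 27 entries of T, so T = (3, -2, 1) ∘ (2, -3, 0) ∘ (-3, 1, -1) and rank(T) ≤ 1.
These bounds meet, so rank(T) = 1.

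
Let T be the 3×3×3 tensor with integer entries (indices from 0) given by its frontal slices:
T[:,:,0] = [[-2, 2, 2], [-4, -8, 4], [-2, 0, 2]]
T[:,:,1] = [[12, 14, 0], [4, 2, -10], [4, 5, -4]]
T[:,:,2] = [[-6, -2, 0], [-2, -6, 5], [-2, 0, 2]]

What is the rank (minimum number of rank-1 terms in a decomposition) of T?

3

Lower bound: the mode-2 unfolding of T (rows indexed by j, columns by (i,k) = (0,0), (0,1), (0,2), (1,0), (1,1), (1,2), (2,0), (2,1), (2,2)) is [[-2, 12, -6, -4, 4, -2, -2, 4, -2], [2, 14, -2, -8, 2, -6, 0, 5, 0], [2, 0, 0, 4, -10, 5, 2, -4, 2]].
There the 3×3 minor on rows j ∈ {0, 1, 2}, columns (i,k) ∈ {(0,0), (0,1), (0,2)} is det [[-2, 12, -6], [2, 14, -2], [2, 0, 0]] = 120 ≠ 0, so this unfolding has rank ≥ 3; CP rank is at least every unfolding rank, so rank(T) ≥ 3. (This is only a lower bound: in general the CP rank may exceed every unfolding rank, so we still need to exhibit 3 rank-1 terms summing to T.)
Upper bound: T is a sum of 3 rank-1 terms, T = [1, 2, 1] (x) [1, 1, -1] (x) [-2, 4, -2] + [2, -2, 1] (x) [0, 1, 0] (x) [2, 1, 2] + [2, -1, 0] (x) [2, 2, 1] (x) [0, 2, -1] (one valid choice — decompositions are not unique — normalised so each a, b is primitive with positive first nonzero entry; check it by expanding all entries), so rank(T) ≤ 3.
These bounds meet, so rank(T) = 3.
Check entry T[2,0,2] = -2: (1)·(1)·(-2) + (1)·(0)·(2) + (0)·(2)·(-1) = -2.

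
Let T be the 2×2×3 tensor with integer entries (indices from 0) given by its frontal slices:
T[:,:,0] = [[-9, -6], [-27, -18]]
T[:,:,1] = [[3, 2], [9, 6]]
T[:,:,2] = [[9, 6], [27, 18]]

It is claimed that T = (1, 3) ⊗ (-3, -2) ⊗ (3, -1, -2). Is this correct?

No

Reconstruct entry (0,0,2) from the claimed factors: Σₗ aₗ[0]bₗ[0]cₗ[2] = (1)·(-3)·(-2) = 6, but T[0,0,2] = 9. The claim is false.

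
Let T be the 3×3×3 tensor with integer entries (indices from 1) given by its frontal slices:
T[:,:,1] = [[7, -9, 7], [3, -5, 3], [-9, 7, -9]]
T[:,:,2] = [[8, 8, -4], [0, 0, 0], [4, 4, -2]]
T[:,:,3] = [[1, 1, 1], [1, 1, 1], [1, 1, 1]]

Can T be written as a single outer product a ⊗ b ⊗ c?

No

The mode-3 unfolding of T (rows indexed by k, columns by (i,j) = (1,1), (1,2), (1,3), (2,1), (2,2), (2,3), (3,1), (3,2), (3,3)) is [[7, -9, 7, 3, -5, 3, -9, 7, -9], [8, 8, -4, 0, 0, 0, 4, 4, -2], [1, 1, 1, 1, 1, 1, 1, 1, 1]].
There the 3×3 minor on rows k ∈ {1, 2, 3}, columns (i,j) ∈ {(1,1), (1,2), (1,3)} is det [[7, -9, 7], [8, 8, -4], [1, 1, 1]] = 192 ≠ 0, so this unfolding has rank ≥ 3; CP rank is at least every unfolding rank, so rank(T) ≥ 3.
In particular rank(T) ≥ 3 > 1, so T is not rank-1.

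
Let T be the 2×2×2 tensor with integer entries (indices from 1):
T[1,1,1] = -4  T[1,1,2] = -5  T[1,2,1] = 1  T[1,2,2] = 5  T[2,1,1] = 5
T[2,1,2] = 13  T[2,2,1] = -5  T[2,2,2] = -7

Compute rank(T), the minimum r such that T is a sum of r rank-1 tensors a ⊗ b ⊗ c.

2

Lower bound: the mode-3 unfolding of T (rows indexed by k, columns by (i,j) = (1,1), (1,2), (2,1), (2,2)) is [[-4, 1, 5, -5], [-5, 5, 13, -7]].
There the 2×2 minor on rows k ∈ {1, 2}, columns (i,j) ∈ {(1,1), (1,2)} is det [[-4, 1], [-5, 5]] = -15 ≠ 0, so this unfolding has rank ≥ 2; CP rank is at least every unfolding rank, so rank(T) ≥ 2. (Unfolding ranks only ever bound the CP rank from below — rank(T) can be strictly larger than all of them — so the matching upper bound has to come from an explicit 2-term decomposition.)
Upper bound — finding two terms. Write S_k = T[:,:,k] for the frontal slices: S₁ = [[-4, 1], [5, -5]], S₂ = [[-5, 5], [13, -7]].
If T = a₁ ⊗ b₁ ⊗ c₁ + a₂ ⊗ b₂ ⊗ c₂ then each S_k = c₁[k]·a₁b₁ᵀ + c₂[k]·a₂b₂ᵀ. S₁ and S₂ are linearly independent, so a₁b₁ᵀ and a₂b₂ᵀ must span the same plane of matrices: they are the rank-1 matrices of the form x·S₁ + y·S₂.
det(x·S₁ + y·S₂) is 15·x² + 15·xy − 30·y² = 15·(x + 2·y)(x − y), vanishing at (x:y) = (2:-1) and (1:1).
M₁ = 2·S₁ − S₂ = [[-3, -3], [-3, -3]] = (-3)·[1, 1][1, 1]ᵀ and M₂ = S₁ + S₂ = [[-9, 6], [18, -12]] = (-3)·[1, -2][3, -2]ᵀ, so take a₁ = [1, 1], b₁ = [1, 1], a₂ = [1, -2], b₂ = [3, -2].
Each slice is an integer combination of E₁ = a₁b₁ᵀ and E₂ = a₂b₂ᵀ: S₁ = −E₁ − E₂, S₂ = E₁ − 2·E₂; reading off coefficients, c₁ = [-1, 1] and c₂ = [-1, -2].
Hence T = [1, 1] ⊗ [1, 1] ⊗ [-1, 1] + [1, -2] ⊗ [3, -2] ⊗ [-1, -2], so rank(T) ≤ 2.
These bounds meet, so rank(T) = 2.
Check entry T[1,2,2] = 5: (1)·(1)·(1) + (1)·(-2)·(-2) = 5.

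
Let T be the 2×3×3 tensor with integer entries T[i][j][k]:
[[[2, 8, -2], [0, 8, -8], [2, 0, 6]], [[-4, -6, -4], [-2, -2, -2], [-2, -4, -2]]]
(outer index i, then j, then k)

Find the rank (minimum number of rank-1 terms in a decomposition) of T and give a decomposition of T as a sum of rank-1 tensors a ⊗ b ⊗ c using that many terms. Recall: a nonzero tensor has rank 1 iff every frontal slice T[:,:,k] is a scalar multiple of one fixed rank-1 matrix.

Lower bound: the mode-3 unfolding of T (rows indexed by k, columns by (i,j) = (0,0), (0,1), (0,2), (1,0), (1,1), (1,2)) is [[2, 0, 2, -4, -2, -2], [8, 8, 0, -6, -2, -4], [-2, -8, 6, -4, -2, -2]].
There the 3×3 minor on rows k ∈ {0, 1, 2}, columns (i,j) ∈ {(0,0), (0,1), (1,0)} is det [[2, 0, -4], [8, 8, -6], [-2, -8, -4]] = 32 ≠ 0, so this unfolding has rank ≥ 3; CP rank is at least every unfolding rank, so rank(T) ≥ 3. (Flattening ranks never certify an upper bound on CP rank; for that we must actually write T with 3 rank-1 terms.)
Upper bound: T is a sum of 3 rank-1 terms, T = [0, 1] ⊗ [1, 1, 0] ⊗ [-2, -2, -2] + [1, -1] ⊗ [1, 0, 1] ⊗ [2, 4, 2] + [1, 0] ⊗ [1, 2, -1] ⊗ [0, 4, -4] (one valid choice — decompositions are not unique — normalised so each a, b is primitive with positive first nonzero entry; check it by expanding all entries), so rank(T) ≤ 3.
These bounds meet, so rank(T) = 3.

rank(T) = 3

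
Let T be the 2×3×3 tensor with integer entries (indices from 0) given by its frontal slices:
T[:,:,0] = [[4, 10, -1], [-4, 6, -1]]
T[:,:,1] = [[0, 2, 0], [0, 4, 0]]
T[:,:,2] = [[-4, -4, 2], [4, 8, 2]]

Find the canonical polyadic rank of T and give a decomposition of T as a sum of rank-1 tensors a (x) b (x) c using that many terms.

Lower bound: the mode-2 unfolding of T (rows indexed by j, columns by (i,k) = (0,0), (0,1), (0,2), (1,0), (1,1), (1,2)) is [[4, 0, -4, -4, 0, 4], [10, 2, -4, 6, 4, 8], [-1, 0, 2, -1, 0, 2]].
There the 3×3 minor on rows j ∈ {0, 1, 2}, columns (i,k) ∈ {(0,0), (0,1), (0,2)} is det [[4, 0, -4], [10, 2, -4], [-1, 0, 2]] = 8 ≠ 0, so this unfolding has rank ≥ 3; CP rank is at least every unfolding rank, so rank(T) ≥ 3. (Flattening ranks never certify an upper bound on CP rank; for that we must actually write T with 3 rank-1 terms.)
Upper bound: T is a sum of 3 rank-1 terms, T = (1, -1) (x) (1, 1, 0) (x) (4, 0, -4) + (1, 1) (x) (0, 2, -1) (x) (1, 0, -2) + (1, 2) (x) (0, 1, 0) (x) (4, 2, 4) (one valid choice — decompositions are not unique — normalised so each a, b is primitive with positive first nonzero entry; check it by expanding all entries), so rank(T) ≤ 3.
These bounds meet, so rank(T) = 3.

rank(T) = 3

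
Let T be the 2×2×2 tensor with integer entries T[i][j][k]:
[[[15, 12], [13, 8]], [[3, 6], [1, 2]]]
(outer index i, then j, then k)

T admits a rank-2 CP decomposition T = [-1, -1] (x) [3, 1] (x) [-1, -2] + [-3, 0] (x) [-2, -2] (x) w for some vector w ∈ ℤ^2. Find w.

w = [2, 1]

Subtract the known terms from T to get the rank-1 residual R = [-3, 0] (x) [-2, -2] (x) w, so R[i,j,k] = a[i]·b[j]·w[k]. Pick indices with nonzero a[0]·b[0] = (-3)·(-2) = 6. Only the fibre through (0,0,·) is needed: R[0,0,:] = T[0,0,:] − Σₗ aₗ[0]bₗ[0]cₗ = [15, 12] − (-1)·(3)·[-1, -2] = [12, 6]. Then w[k] = R[0,0,k] / 6 for each k, giving w = [12, 6] / 6 = [2, 1].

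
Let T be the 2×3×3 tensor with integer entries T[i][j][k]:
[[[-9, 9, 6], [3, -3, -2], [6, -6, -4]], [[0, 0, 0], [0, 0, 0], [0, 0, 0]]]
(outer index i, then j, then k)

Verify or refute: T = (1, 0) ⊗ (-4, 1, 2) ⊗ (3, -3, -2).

No

Reconstruct entry (0,0,0) from the claimed factors: Σₗ aₗ[0]bₗ[0]cₗ[0] = (1)·(-4)·(3) = -12, but T[0,0,0] = -9. The claim is false.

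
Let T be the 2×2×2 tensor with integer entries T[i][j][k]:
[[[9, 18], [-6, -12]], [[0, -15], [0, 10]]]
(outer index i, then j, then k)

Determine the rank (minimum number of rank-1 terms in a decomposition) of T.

Lower bound: the mode-3 unfolding of T (rows indexed by k, columns by (i,j) = (0,0), (0,1), (1,0), (1,1)) is [[9, -6, 0, 0], [18, -12, -15, 10]].
There the 2×2 minor on rows k ∈ {0, 1}, columns (i,j) ∈ {(0,0), (1,0)} is det [[9, 0], [18, -15]] = -135 ≠ 0, so this unfolding has rank ≥ 2; CP rank is at least every unfolding rank, so rank(T) ≥ 2. (Flattening ranks never certify an upper bound on CP rank; for that we must actually write T with 2 rank-1 terms.)
Upper bound — finding two terms. Every mode-2 slice of T is a multiple of one matrix: T[:,j,:] = b[j]·M with b = (3, -2) and M = [[3, 6], [0, -5]] (rows indexed by i, columns by k). So it suffices to write M as a sum of two rank-1 matrices.
Splitting M by its rows (i = 0, 1), M = (1, 0)(3, 6)ᵀ + (0, 1)(0, -5)ᵀ.
Hence T = (1, 0) ⊗ (3, -2) ⊗ (3, 6) + (0, 1) ⊗ (3, -2) ⊗ (0, -5), so rank(T) ≤ 2.
These bounds meet, so rank(T) = 2.

2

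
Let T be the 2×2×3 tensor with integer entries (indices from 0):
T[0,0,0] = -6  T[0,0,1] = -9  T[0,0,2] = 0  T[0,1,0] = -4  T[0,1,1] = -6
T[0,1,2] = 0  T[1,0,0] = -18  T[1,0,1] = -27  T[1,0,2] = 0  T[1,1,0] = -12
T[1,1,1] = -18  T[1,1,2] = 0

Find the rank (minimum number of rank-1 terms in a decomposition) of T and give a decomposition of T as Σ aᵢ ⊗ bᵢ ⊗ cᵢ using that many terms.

Lower bound: T ≠ 0 (e.g. T[0,0,0] = -6), so rank(T) ≥ 1.
Upper bound: if T = a ⊗ b ⊗ c then every fibre of T is a multiple of the corresponding factor, so read the factors off the fibres through the nonzero entry T[0,0,0] = -6.
The mode-1 fibre T[:,0,0] = [-6, -18] gives a = [1, 3] (primitive direction); the mode-2 fibre T[0,:,0] = [-6, -4] gives b = [3, 2]; then c[k] = T[0,0,k] / (a[0]·b[0]) = [-6, -9, 0] / 3 = [-2, -3, 0].
Expanding [1, 3] ⊗ [3, 2] ⊗ [-2, -3, 0] reproduces all 12 entries of T, so T = [1, 3] ⊗ [3, 2] ⊗ [-2, -3, 0] and rank(T) ≤ 1.
These bounds meet, so rank(T) = 1.
Check entry T[1,1,0] = -12: (3)·(2)·(-2) = -12.

rank(T) = 1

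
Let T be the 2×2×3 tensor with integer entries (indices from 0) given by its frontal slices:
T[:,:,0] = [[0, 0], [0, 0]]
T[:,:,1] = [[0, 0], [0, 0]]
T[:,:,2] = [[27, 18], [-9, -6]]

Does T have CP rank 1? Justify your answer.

Yes

The mode-1 fibre T[:,0,2] = [27, -9] gives a = (3, -1) (primitive direction); the mode-2 fibre T[0,:,2] = [27, 18] gives b = (3, 2); then c[k] = T[0,0,k] / (a[0]·b[0]) = [0, 0, 27] / 9 = (0, 0, 3).
Expanding (3, -1) (x) (3, 2) (x) (0, 0, 3) reproduces all 12 entries of T, so T = (3, -1) (x) (3, 2) (x) (0, 0, 3) and rank(T) ≤ 1.
Equivalently every frontal slice T[:,:,k] is c[k] times the rank-1 matrix (3, -1) (x) (3, 2). So T has rank 1 (it is nonzero).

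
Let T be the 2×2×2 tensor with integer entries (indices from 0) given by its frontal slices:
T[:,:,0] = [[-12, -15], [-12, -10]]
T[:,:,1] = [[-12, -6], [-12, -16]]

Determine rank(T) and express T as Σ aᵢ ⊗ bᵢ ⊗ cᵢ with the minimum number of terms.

rank(T) = 2

Lower bound: the mode-2 unfolding of T (rows indexed by j, columns by (i,k) = (0,0), (0,1), (1,0), (1,1)) is [[-12, -12, -12, -12], [-15, -6, -10, -16]].
There the 2×2 minor on rows j ∈ {0, 1}, columns (i,k) ∈ {(0,0), (0,1)} is det [[-12, -12], [-15, -6]] = -108 ≠ 0, so this unfolding has rank ≥ 2; CP rank is at least every unfolding rank, so rank(T) ≥ 2. (Flattening ranks never certify an upper bound on CP rank; for that we must actually write T with 2 rank-1 terms.)
Upper bound — finding two terms. Write S_k = T[:,:,k] for the frontal slices: S₀ = [[-12, -15], [-12, -10]], S₁ = [[-12, -6], [-12, -16]].
If T = a₁ ⊗ b₁ ⊗ c₁ + a₂ ⊗ b₂ ⊗ c₂ then each S_k = c₁[k]·a₁b₁ᵀ + c₂[k]·a₂b₂ᵀ. S₀ and S₁ are linearly independent, so a₁b₁ᵀ and a₂b₂ᵀ must span the same plane of matrices: they are the rank-1 matrices of the form x·S₀ + y·S₁.
det(x·S₀ + y·S₁) is −60·x² + 60·xy + 120·y² = (-60)·(x − 2·y)(x + y), vanishing at (x:y) = (2:1) and (1:-1).
M₁ = 2·S₀ + S₁ = [[-36, -36], [-36, -36]] = (-36)·[1, 1][1, 1]ᵀ and M₂ = S₀ − S₁ = [[0, -9], [0, 6]] = (-3)·[3, -2][0, 1]ᵀ, so take a₁ = [1, 1], b₁ = [1, 1], a₂ = [3, -2], b₂ = [0, 1].
Each slice is an integer combination of E₁ = a₁b₁ᵀ and E₂ = a₂b₂ᵀ: S₀ = −12·E₁ − E₂, S₁ = −12·E₁ + 2·E₂; reading off coefficients, c₁ = [-12, -12] and c₂ = [-1, 2].
Hence T = [1, 1] ⊗ [1, 1] ⊗ [-12, -12] + [3, -2] ⊗ [0, 1] ⊗ [-1, 2], so rank(T) ≤ 2.
These bounds meet, so rank(T) = 2.
Check entry T[0,0,1] = -12: (1)·(1)·(-12) + (3)·(0)·(2) = -12.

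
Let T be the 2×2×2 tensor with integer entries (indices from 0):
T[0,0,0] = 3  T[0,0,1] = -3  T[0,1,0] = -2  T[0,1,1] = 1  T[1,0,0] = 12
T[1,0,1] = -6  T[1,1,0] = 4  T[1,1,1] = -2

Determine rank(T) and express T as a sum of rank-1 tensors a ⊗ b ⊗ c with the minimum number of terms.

Lower bound: the mode-1 unfolding of T (rows indexed by i, columns by (j,k) = (0,0), (0,1), (1,0), (1,1)) is [[3, -3, -2, 1], [12, -6, 4, -2]].
There the 2×2 minor on rows i ∈ {0, 1}, columns (j,k) ∈ {(0,0), (0,1)} is det [[3, -3], [12, -6]] = 18 ≠ 0, so this unfolding has rank ≥ 2; CP rank is at least every unfolding rank, so rank(T) ≥ 2. (Unfolding ranks only ever bound the CP rank from below — rank(T) can be strictly larger than all of them — so the matching upper bound has to come from an explicit 2-term decomposition.)
Upper bound — finding two terms. Write S_k = T[:,:,k] for the frontal slices: S₀ = [[3, -2], [12, 4]], S₁ = [[-3, 1], [-6, -2]].
If T = a₁ ⊗ b₁ ⊗ c₁ + a₂ ⊗ b₂ ⊗ c₂ then each S_k = c₁[k]·a₁b₁ᵀ + c₂[k]·a₂b₂ᵀ. S₀ and S₁ are linearly independent, so a₁b₁ᵀ and a₂b₂ᵀ must span the same plane of matrices: they are the rank-1 matrices of the form x·S₀ + y·S₁.
det(x·S₀ + y·S₁) is 36·x² − 42·xy + 12·y² = 6·(3·x − 2·y)(2·x − y), vanishing at (x:y) = (2:3) and (1:2).
M₁ = 2·S₀ + 3·S₁ = [[-3, -1], [6, 2]] = −[1, -2][3, 1]ᵀ and M₂ = S₀ + 2·S₁ = [[-3, 0], [0, 0]] = (-3)·[1, 0][1, 0]ᵀ, so take a₁ = [1, -2], b₁ = [3, 1], a₂ = [1, 0], b₂ = [1, 0].
Each slice is an integer combination of E₁ = a₁b₁ᵀ and E₂ = a₂b₂ᵀ: S₀ = −2·E₁ + 9·E₂, S₁ = E₁ − 6·E₂; reading off coefficients, c₁ = [-2, 1] and c₂ = [9, -6].
Hence T = [1, -2] ⊗ [3, 1] ⊗ [-2, 1] + [1, 0] ⊗ [1, 0] ⊗ [9, -6], so rank(T) ≤ 2.
These bounds meet, so rank(T) = 2.

rank(T) = 2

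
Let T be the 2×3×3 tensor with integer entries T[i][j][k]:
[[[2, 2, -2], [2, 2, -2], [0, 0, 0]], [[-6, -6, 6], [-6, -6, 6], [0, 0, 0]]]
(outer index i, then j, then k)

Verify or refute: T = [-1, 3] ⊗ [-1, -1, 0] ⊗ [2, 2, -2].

Reconstruct entrywise from the claimed factors. For example, T[1,0,2] = 6 and Σₗ aₗ[1]bₗ[0]cₗ[2] = (3)·(-1)·(-2) = 6; checking all 18 entries, every one matches. The claim holds.

Yes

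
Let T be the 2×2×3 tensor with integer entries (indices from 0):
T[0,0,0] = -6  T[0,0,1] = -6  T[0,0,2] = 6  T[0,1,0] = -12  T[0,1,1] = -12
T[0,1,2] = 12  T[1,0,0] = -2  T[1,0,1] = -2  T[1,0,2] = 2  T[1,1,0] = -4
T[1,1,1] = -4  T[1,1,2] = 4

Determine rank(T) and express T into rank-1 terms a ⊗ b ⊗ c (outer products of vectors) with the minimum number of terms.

rank(T) = 1

Lower bound: T ≠ 0 (e.g. T[0,0,0] = -6), so rank(T) ≥ 1.
Upper bound: the mode-1 fibre T[:,0,0] = [-6, -2] gives a = (3, 1) (primitive direction); the mode-2 fibre T[0,:,0] = [-6, -12] gives b = (1, 2); then c[k] = T[0,0,k] / (a[0]·b[0]) = [-6, -6, 6] / 3 = (-2, -2, 2).
Expanding (3, 1) ⊗ (1, 2) ⊗ (-2, -2, 2) reproduces all 12 entries of T, so T = (3, 1) ⊗ (1, 2) ⊗ (-2, -2, 2) and rank(T) ≤ 1.
These bounds meet, so rank(T) = 1.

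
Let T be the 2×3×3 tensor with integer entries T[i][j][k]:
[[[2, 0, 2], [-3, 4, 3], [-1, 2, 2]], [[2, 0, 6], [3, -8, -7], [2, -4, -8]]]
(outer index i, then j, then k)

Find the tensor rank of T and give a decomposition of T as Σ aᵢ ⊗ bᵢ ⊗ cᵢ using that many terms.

Lower bound: in the mode-3 unfolding of T (rows indexed by k, columns by (i,j)) the 3×3 minor on rows k ∈ {0, 1, 2}, columns (i,j) ∈ {(0,0), (0,1), (1,0)} is det [[2, -3, 2], [0, 4, 0], [2, 3, 6]] = 32 ≠ 0, so that unfolding has rank ≥ 3 and hence rank(T) ≥ 3 (CP rank is at least every unfolding rank, though it can be larger).
Upper bound: T is a sum of 3 rank-1 terms, T = [0, 1] ⊗ [2, 1, -2] ⊗ [0, 0, 2] + [1, -2] ⊗ [0, 2, 1] ⊗ [-1, 2, 2] + [1, 1] ⊗ [2, -1, 0] ⊗ [1, 0, 1] (written with every a and b primitive with positive leading entry and the scale carried by c; CP decompositions are not unique, and this one is verified by expanding entrywise), so rank(T) ≤ 3.
These bounds meet, so rank(T) = 3.

rank(T) = 3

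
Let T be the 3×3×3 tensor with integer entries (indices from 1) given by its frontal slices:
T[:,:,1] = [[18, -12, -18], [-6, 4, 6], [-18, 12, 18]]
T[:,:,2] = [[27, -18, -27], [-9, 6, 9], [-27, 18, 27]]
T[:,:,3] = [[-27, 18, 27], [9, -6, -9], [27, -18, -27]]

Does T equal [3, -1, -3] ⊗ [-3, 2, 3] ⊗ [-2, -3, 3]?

Yes

Reconstruct entrywise from the claimed factors. For example, T[3,3,2] = 27 and Σₗ aₗ[3]bₗ[3]cₗ[2] = (-3)·(3)·(-3) = 27; checking all 27 entries, every one matches. The claim holds.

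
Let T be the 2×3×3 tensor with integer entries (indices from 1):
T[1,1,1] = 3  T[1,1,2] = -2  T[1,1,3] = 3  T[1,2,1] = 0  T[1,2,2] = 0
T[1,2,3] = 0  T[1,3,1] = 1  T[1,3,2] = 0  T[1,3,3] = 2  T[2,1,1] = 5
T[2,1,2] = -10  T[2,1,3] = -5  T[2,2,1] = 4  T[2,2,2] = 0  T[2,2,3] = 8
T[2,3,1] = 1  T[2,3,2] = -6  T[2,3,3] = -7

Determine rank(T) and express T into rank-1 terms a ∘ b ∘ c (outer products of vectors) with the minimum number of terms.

rank(T) = 3

Lower bound: the mode-2 unfolding of T (rows indexed by j, columns by (i,k) = (1,1), (1,2), (1,3), (2,1), (2,2), (2,3)) is [[3, -2, 3, 5, -10, -5], [0, 0, 0, 4, 0, 8], [1, 0, 2, 1, -6, -7]].
There the 3×3 minor on rows j ∈ {1, 2, 3}, columns (i,k) ∈ {(1,1), (1,2), (2,1)} is det [[3, -2, 5], [0, 0, 4], [1, 0, 1]] = -8 ≠ 0, so this unfolding has rank ≥ 3; CP rank is at least every unfolding rank, so rank(T) ≥ 3. (Flattening ranks never certify an upper bound on CP rank; for that we must actually write T with 3 rank-1 terms.)
Upper bound: T is a sum of 3 rank-1 terms, T = [0, 1] ∘ [1, -1, 1] ∘ [-4, 0, -8] + [1, -1] ∘ [1, 0, 1] ∘ [-1, 2, 1] + [1, 2] ∘ [2, 0, 1] ∘ [2, -2, 1] (written with every a and b primitive with positive leading entry and the scale carried by c; CP decompositions are not unique, and this one is verified by expanding entrywise), so rank(T) ≤ 3.
These bounds meet, so rank(T) = 3.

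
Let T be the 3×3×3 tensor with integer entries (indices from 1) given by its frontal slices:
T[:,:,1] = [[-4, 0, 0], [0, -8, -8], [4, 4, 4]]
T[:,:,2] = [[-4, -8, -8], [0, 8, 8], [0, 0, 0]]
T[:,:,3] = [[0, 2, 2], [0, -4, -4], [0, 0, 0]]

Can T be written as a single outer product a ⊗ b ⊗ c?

The mode-3 unfolding of T (rows indexed by k, columns by (i,j) = (1,1), (1,2), (1,3), (2,1), (2,2), (2,3), (3,1), (3,2), (3,3)) is [[-4, 0, 0, 0, -8, -8, 4, 4, 4], [-4, -8, -8, 0, 8, 8, 0, 0, 0], [0, 2, 2, 0, -4, -4, 0, 0, 0]].
There the 3×3 minor on rows k ∈ {1, 2, 3}, columns (i,j) ∈ {(1,1), (1,2), (3,1)} is det [[-4, 0, 4], [-4, -8, 0], [0, 2, 0]] = -32 ≠ 0, so this unfolding has rank ≥ 3; CP rank is at least every unfolding rank, so rank(T) ≥ 3.
In particular rank(T) ≥ 3 > 1, so T is not rank-1.

No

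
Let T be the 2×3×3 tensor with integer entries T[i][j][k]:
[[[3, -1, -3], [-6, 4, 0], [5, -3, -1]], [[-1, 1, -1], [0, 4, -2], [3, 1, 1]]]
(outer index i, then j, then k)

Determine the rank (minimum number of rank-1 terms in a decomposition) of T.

3

Lower bound: the mode-3 unfolding of T (rows indexed by k, columns by (i,j) = (0,0), (0,1), (0,2), (1,0), (1,1), (1,2)) is [[3, -6, 5, -1, 0, 3], [-1, 4, -3, 1, 4, 1], [-3, 0, -1, -1, -2, 1]].
There the 3×3 minor on rows k ∈ {0, 1, 2}, columns (i,j) ∈ {(0,0), (0,1), (1,1)} is det [[3, -6, 0], [-1, 4, 4], [-3, 0, -2]] = 60 ≠ 0, so this unfolding has rank ≥ 3; CP rank is at least every unfolding rank, so rank(T) ≥ 3. (Flattening ranks never certify an upper bound on CP rank; for that we must actually write T with 3 rank-1 terms.)
Upper bound: T is a sum of 3 rank-1 terms, T = (0, 1) ⊗ (0, 1, 1) ⊗ (2, 2, 0) + (1, 0) ⊗ (1, -1, 1) ⊗ (4, -2, -2) + (1, 1) ⊗ (1, 2, -1) ⊗ (-1, 1, -1) (one valid choice — decompositions are not unique — normalised so each a, b is primitive with positive first nonzero entry; check it by expanding all entries), so rank(T) ≤ 3.
These bounds meet, so rank(T) = 3.
Check entry T[0,2,2] = -1: (0)·(1)·(0) + (1)·(1)·(-2) + (1)·(-1)·(-1) = -1.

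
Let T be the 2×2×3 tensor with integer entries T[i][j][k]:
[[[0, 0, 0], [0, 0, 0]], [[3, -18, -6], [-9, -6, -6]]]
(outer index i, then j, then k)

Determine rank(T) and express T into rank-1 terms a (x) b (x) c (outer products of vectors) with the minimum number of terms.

Lower bound: the mode-3 unfolding of T (rows indexed by k, columns by (i,j) = (0,0), (0,1), (1,0), (1,1)) is [[0, 0, 3, -9], [0, 0, -18, -6], [0, 0, -6, -6]].
There the 2×2 minor on rows k ∈ {0, 1}, columns (i,j) ∈ {(1,0), (1,1)} is det [[3, -9], [-18, -6]] = -180 ≠ 0, so this unfolding has rank ≥ 2; CP rank is at least every unfolding rank, so rank(T) ≥ 2. (Flattening ranks never certify an upper bound on CP rank; for that we must actually write T with 2 rank-1 terms.)
Upper bound — finding two terms. Every mode-1 slice of T is a multiple of one matrix: T[i,:,:] = a[i]·M with a = [0, 1] and M = [[3, -18, -6], [-9, -6, -6]] (rows indexed by j, columns by k). So it suffices to write M as a sum of two rank-1 matrices.
Splitting M by its rows (j = 0, 1), M = [1, 0][3, -18, -6]ᵀ + [0, 1][-9, -6, -6]ᵀ.
Hence T = [0, 1] (x) [1, 0] (x) [3, -18, -6] + [0, 1] (x) [0, 1] (x) [-9, -6, -6], so rank(T) ≤ 2.
These bounds meet, so rank(T) = 2.

rank(T) = 2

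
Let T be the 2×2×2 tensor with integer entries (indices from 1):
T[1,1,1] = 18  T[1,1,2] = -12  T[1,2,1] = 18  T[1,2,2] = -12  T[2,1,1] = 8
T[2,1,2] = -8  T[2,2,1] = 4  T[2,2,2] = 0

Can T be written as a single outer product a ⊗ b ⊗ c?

No

The mode-2 unfolding of T (rows indexed by j, columns by (i,k) = (1,1), (1,2), (2,1), (2,2)) is [[18, -12, 8, -8], [18, -12, 4, 0]].
There the 2×2 minor on rows j ∈ {1, 2}, columns (i,k) ∈ {(1,1), (2,1)} is det [[18, 8], [18, 4]] = -72 ≠ 0, so this unfolding has rank ≥ 2; CP rank is at least every unfolding rank, so rank(T) ≥ 2.
In particular rank(T) ≥ 2 > 1, so T is not rank-1.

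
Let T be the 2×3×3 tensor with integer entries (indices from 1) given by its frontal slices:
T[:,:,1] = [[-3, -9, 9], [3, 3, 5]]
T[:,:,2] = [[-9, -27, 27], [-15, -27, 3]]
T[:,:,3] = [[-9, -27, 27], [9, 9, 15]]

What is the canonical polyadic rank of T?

Lower bound: in the mode-3 unfolding of T (rows indexed by k, columns by (i,j)) the 2×2 minor on rows k ∈ {1, 2}, columns (i,j) ∈ {(1,1), (2,1)} is det [[-3, 3], [-9, -15]] = 72 ≠ 0, so that unfolding has rank ≥ 2 and hence rank(T) ≥ 2 (CP rank is at least every unfolding rank, though it can be larger).
Upper bound: with S_k = T[:,:,k], the two rank-1 terms a₁b₁ᵀ, a₂b₂ᵀ are the rank-1 members of the pencil x·S₁ + y·S₂.
The 2×2 minor of x·S₁ + y·S₂ on rows {1,2}, columns {1,2} is 18·x² − 162·y² = 18·(x − 3·y)(x + 3·y), vanishing at (x:y) = (3:1) and (3:-1).
M₁ = 3·S₁ + S₂ = [[-18, -54, 54], [-6, -18, 18]] = (-6)·[3, 1][1, 3, -3]ᵀ and M₂ = 3·S₁ − S₂ = [[0, 0, 0], [24, 36, 12]] = 12·[0, 1][2, 3, 1]ᵀ, so take a₁ = [3, 1], b₁ = [1, 3, -3], a₂ = [0, 1], b₂ = [2, 3, 1].
Each slice is an integer combination of E₁ = a₁b₁ᵀ and E₂ = a₂b₂ᵀ: S₁ = −E₁ + 2·E₂, S₂ = −3·E₁ − 6·E₂, S₃ = −3·E₁ + 6·E₂; reading off coefficients, c₁ = [-1, -3, -3] and c₂ = [2, -6, 6].
Hence T = [3, 1] ⊗ [1, 3, -3] ⊗ [-1, -3, -3] + [0, 1] ⊗ [2, 3, 1] ⊗ [2, -6, 6], so rank(T) ≤ 2.
These bounds meet, so rank(T) = 2.

2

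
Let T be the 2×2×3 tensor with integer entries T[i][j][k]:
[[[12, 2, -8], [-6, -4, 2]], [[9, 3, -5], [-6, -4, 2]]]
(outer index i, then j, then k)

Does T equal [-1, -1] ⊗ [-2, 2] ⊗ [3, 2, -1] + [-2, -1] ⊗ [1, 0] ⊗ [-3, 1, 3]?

Yes

Reconstruct entrywise from the claimed factors. For example, T[1,0,0] = 9 and Σₗ aₗ[1]bₗ[0]cₗ[0] = (-1)·(-2)·(3) + (-1)·(1)·(-3) = 9; checking all 12 entries, every one matches. The claim holds.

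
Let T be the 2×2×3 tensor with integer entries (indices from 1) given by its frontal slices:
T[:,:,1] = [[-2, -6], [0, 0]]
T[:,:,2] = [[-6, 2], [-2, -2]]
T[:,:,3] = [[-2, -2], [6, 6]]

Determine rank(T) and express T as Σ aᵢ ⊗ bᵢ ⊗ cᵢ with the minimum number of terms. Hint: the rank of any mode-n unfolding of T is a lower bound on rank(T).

Lower bound: the mode-3 unfolding of T (rows indexed by k, columns by (i,j) = (1,1), (1,2), (2,1), (2,2)) is [[-2, -6, 0, 0], [-6, 2, -2, -2], [-2, -2, 6, 6]].
There the 3×3 minor on rows k ∈ {1, 2, 3}, columns (i,j) ∈ {(1,1), (1,2), (2,1)} is det [[-2, -6, 0], [-6, 2, -2], [-2, -2, 6]] = -256 ≠ 0, so this unfolding has rank ≥ 3; CP rank is at least every unfolding rank, so rank(T) ≥ 3. (This is only a lower bound: in general the CP rank may exceed every unfolding rank, so we still need to exhibit 3 rank-1 terms summing to T.)
Upper bound: T is a sum of 3 rank-1 terms, T = [0, 1] ⊗ [1, 1] ⊗ [-4, -4, 4] + [1, -1] ⊗ [1, 1] ⊗ [-4, -2, -2] + [1, 0] ⊗ [1, -1] ⊗ [2, -4, 0] (one valid choice — decompositions are not unique — normalised so each a, b is primitive with positive first nonzero entry; check it by expanding all entries), so rank(T) ≤ 3.
These bounds meet, so rank(T) = 3.

rank(T) = 3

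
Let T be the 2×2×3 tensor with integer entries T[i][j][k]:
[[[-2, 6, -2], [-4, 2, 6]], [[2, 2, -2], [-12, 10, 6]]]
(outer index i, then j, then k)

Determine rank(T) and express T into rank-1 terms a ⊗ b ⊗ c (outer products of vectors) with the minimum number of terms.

rank(T) = 3

Lower bound: in the mode-3 unfolding of T (rows indexed by k, columns by (i,j)) the 3×3 minor on rows k ∈ {0, 1, 2}, columns (i,j) ∈ {(0,0), (0,1), (1,0)} is det [[-2, -4, 2], [6, 2, 2], [-2, 6, -2]] = 80 ≠ 0, so that unfolding has rank ≥ 3 and hence rank(T) ≥ 3 (CP rank is at least every unfolding rank, though it can be larger).
Upper bound: T is a sum of 3 rank-1 terms, T = (0, 1) ⊗ (1, -2) ⊗ (4, -4, 0) + (1, 1) ⊗ (1, 2) ⊗ (-2, 2, 2) + (1, 1) ⊗ (2, -1) ⊗ (0, 2, -2) (written with every a and b primitive with positive leading entry and the scale carried by c; CP decompositions are not unique, and this one is verified by expanding entrywise), so rank(T) ≤ 3.
These bounds meet, so rank(T) = 3.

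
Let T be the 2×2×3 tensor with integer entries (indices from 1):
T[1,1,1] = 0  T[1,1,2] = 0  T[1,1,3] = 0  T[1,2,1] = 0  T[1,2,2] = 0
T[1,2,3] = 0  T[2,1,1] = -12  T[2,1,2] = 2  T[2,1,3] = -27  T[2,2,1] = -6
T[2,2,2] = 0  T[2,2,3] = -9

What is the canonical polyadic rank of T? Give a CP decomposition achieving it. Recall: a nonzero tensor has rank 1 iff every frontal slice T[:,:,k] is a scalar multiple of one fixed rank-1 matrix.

rank(T) = 2

Lower bound: the mode-3 unfolding of T (rows indexed by k, columns by (i,j) = (1,1), (1,2), (2,1), (2,2)) is [[0, 0, -12, -6], [0, 0, 2, 0], [0, 0, -27, -9]].
There the 2×2 minor on rows k ∈ {1, 2}, columns (i,j) ∈ {(2,1), (2,2)} is det [[-12, -6], [2, 0]] = 12 ≠ 0, so this unfolding has rank ≥ 2; CP rank is at least every unfolding rank, so rank(T) ≥ 2. (Flattening ranks never certify an upper bound on CP rank; for that we must actually write T with 2 rank-1 terms.)
Upper bound — finding two terms. Every mode-1 slice of T is a multiple of one matrix: T[i,:,:] = a[i]·M with a = [0, 1] and M = [[-12, 2, -27], [-6, 0, -9]] (rows indexed by j, columns by k). So it suffices to write M as a sum of two rank-1 matrices.
Splitting M by its rows (j = 1, 2), M = [1, 0][-12, 2, -27]ᵀ + [0, 1][-6, 0, -9]ᵀ.
Hence T = [0, 1] ⊗ [1, 0] ⊗ [-12, 2, -27] + [0, 1] ⊗ [0, 1] ⊗ [-6, 0, -9], so rank(T) ≤ 2.
These bounds meet, so rank(T) = 2.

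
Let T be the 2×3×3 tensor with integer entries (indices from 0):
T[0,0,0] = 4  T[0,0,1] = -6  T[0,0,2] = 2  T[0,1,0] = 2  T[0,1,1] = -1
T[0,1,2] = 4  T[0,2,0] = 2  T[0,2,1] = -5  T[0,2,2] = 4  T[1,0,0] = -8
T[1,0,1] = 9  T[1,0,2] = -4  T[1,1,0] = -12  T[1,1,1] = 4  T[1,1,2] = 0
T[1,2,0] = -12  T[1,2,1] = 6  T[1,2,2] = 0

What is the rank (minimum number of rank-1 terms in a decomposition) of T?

3

Lower bound: in the mode-2 unfolding of T (rows indexed by j, columns by (i,k)) the 3×3 minor on rows j ∈ {0, 1, 2}, columns (i,k) ∈ {(0,0), (0,1), (0,2)} is det [[4, -6, 2], [2, -1, 4], [2, -5, 4]] = 48 ≠ 0, so that unfolding has rank ≥ 3 and hence rank(T) ≥ 3 (CP rank is at least every unfolding rank, though it can be larger).
Upper bound: T is a sum of 3 rank-1 terms, T = (1, -2) (x) (1, 1, 1) (x) (4, -4, 2) + (1, 2) (x) (0, 1, 1) (x) (-2, -1, 2) + (2, -1) (x) (1, -2, 0) (x) (0, -1, 0) (one valid choice — decompositions are not unique — normalised so each a, b is primitive with positive first nonzero entry; check it by expanding all entries), so rank(T) ≤ 3.
These bounds meet, so rank(T) = 3.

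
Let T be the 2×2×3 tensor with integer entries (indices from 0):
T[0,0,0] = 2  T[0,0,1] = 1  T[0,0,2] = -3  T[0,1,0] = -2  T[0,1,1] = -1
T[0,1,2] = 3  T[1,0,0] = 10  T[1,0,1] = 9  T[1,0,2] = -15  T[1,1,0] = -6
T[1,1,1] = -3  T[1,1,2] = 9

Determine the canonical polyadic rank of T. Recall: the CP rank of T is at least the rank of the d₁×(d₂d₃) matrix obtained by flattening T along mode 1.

2

Lower bound: the mode-1 unfolding of T (rows indexed by i, columns by (j,k) = (0,0), (0,1), (0,2), (1,0), (1,1), (1,2)) is [[2, 1, -3, -2, -1, 3], [10, 9, -15, -6, -3, 9]].
There the 2×2 minor on rows i ∈ {0, 1}, columns (j,k) ∈ {(0,0), (0,1)} is det [[2, 1], [10, 9]] = 8 ≠ 0, so this unfolding has rank ≥ 2; CP rank is at least every unfolding rank, so rank(T) ≥ 2. (Flattening ranks never certify an upper bound on CP rank; for that we must actually write T with 2 rank-1 terms.)
Upper bound — finding two terms. Write S_k = T[:,:,k] for the frontal slices: S₀ = [[2, -2], [10, -6]], S₁ = [[1, -1], [9, -3]], S₂ = [[-3, 3], [-15, 9]].
If T = a₁ ⊗ b₁ ⊗ c₁ + a₂ ⊗ b₂ ⊗ c₂ then each S_k = c₁[k]·a₁b₁ᵀ + c₂[k]·a₂b₂ᵀ. S₀ and S₁ are linearly independent, so a₁b₁ᵀ and a₂b₂ᵀ must span the same plane of matrices: they are the rank-1 matrices of the form x·S₀ + y·S₁.
det(x·S₀ + y·S₁) is 8·x² + 16·xy + 6·y² = 2·(2·x + 3·y)(2·x + y), vanishing at (x:y) = (3:-2) and (1:-2).
M₁ = 3·S₀ − 2·S₁ = [[4, -4], [12, -12]] = 4·[1, 3][1, -1]ᵀ and M₂ = S₀ − 2·S₁ = [[0, 0], [-8, 0]] = (-8)·[0, 1][1, 0]ᵀ, so take a₁ = [1, 3], b₁ = [1, -1], a₂ = [0, 1], b₂ = [1, 0].
Each slice is an integer combination of E₁ = a₁b₁ᵀ and E₂ = a₂b₂ᵀ: S₀ = 2·E₁ + 4·E₂, S₁ = E₁ + 6·E₂, S₂ = −3·E₁ − 6·E₂; reading off coefficients, c₁ = [2, 1, -3] and c₂ = [4, 6, -6].
Hence T = [1, 3] ⊗ [1, -1] ⊗ [2, 1, -3] + [0, 1] ⊗ [1, 0] ⊗ [4, 6, -6], so rank(T) ≤ 2.
These bounds meet, so rank(T) = 2.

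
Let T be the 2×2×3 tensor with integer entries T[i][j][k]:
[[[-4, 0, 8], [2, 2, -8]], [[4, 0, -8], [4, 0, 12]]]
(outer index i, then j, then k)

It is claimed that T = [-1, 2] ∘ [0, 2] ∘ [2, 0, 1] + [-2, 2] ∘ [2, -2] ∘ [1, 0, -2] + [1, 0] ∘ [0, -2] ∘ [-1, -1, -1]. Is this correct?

Yes

Reconstruct entrywise from the claimed factors. For example, T[1,1,1] = 0 and Σₗ aₗ[1]bₗ[1]cₗ[1] = (2)·(2)·(0) + (2)·(-2)·(0) + (0)·(-2)·(-1) = 0; checking all 12 entries, every one matches. The claim holds.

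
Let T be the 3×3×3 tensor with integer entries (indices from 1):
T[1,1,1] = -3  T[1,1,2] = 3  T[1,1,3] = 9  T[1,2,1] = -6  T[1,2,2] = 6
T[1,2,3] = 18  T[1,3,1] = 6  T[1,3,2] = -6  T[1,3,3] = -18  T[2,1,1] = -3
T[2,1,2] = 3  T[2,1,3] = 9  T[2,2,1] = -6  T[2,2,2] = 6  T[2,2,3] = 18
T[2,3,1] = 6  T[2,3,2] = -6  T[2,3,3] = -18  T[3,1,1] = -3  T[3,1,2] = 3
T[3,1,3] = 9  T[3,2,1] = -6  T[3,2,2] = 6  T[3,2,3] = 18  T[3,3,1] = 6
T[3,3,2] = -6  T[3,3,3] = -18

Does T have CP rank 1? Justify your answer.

If T = a ⊗ b ⊗ c then every fibre of T is a multiple of the corresponding factor, so read the factors off the fibres through the nonzero entry T[1,1,1] = -3.
The mode-1 fibre T[:,1,1] = [-3, -3, -3] gives a = (1, 1, 1) (primitive direction); the mode-2 fibre T[1,:,1] = [-3, -6, 6] gives b = (1, 2, -2); then c[k] = T[1,1,k] / (a[1]·b[1]) = [-3, 3, 9] / 1 = (-3, 3, 9).
Expanding (1, 1, 1) ⊗ (1, 2, -2) ⊗ (-3, 3, 9) reproduces all 27 entries of T, so T = (1, 1, 1) ⊗ (1, 2, -2) ⊗ (-3, 3, 9) and rank(T) ≤ 1.
Equivalently every frontal slice T[:,:,k] is c[k] times the rank-1 matrix (1, 1, 1) ⊗ (1, 2, -2). So T has rank 1 (it is nonzero).

Yes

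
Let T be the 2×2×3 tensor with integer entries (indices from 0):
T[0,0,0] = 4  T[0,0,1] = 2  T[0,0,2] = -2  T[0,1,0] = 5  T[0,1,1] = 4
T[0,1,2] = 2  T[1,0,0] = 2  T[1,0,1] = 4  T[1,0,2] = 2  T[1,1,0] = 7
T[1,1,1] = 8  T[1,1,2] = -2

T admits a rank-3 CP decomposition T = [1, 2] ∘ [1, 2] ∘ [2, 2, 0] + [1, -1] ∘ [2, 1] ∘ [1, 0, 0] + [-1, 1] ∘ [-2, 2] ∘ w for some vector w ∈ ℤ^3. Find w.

w = [0, 0, -1]

Subtract the known terms from T to get the rank-1 residual R = [-1, 1] ∘ [-2, 2] ∘ w, so R[i,j,k] = a[i]·b[j]·w[k]. Pick indices with nonzero a[0]·b[0] = (-1)·(-2) = 2. Only the fibre through (0,0,·) is needed: R[0,0,:] = T[0,0,:] − Σₗ aₗ[0]bₗ[0]cₗ = [4, 2, -2] − (1)·(1)·[2, 2, 0] − (1)·(2)·[1, 0, 0] = [0, 0, -2]. Then w[k] = R[0,0,k] / 2 for each k, giving w = [0, 0, -2] / 2 = [0, 0, -1].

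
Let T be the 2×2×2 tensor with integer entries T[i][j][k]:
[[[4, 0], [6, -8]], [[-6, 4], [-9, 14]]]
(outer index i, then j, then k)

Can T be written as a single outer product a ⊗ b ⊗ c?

The mode-3 unfolding of T (rows indexed by k, columns by (i,j) = (0,0), (0,1), (1,0), (1,1)) is [[4, 6, -6, -9], [0, -8, 4, 14]].
There the 2×2 minor on rows k ∈ {0, 1}, columns (i,j) ∈ {(0,0), (0,1)} is det [[4, 6], [0, -8]] = -32 ≠ 0, so this unfolding has rank ≥ 2; CP rank is at least every unfolding rank, so rank(T) ≥ 2.
In particular rank(T) ≥ 2 > 1, so T is not rank-1.

No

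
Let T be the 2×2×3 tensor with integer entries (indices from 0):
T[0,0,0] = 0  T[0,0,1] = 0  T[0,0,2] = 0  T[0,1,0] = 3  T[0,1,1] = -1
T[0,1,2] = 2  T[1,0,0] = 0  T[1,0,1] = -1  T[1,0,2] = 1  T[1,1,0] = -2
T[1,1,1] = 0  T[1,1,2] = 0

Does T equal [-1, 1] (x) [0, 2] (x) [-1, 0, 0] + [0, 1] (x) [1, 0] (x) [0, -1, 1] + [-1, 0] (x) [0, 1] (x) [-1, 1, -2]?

Yes

Reconstruct entrywise from the claimed factors. For example, T[1,1,0] = -2 and Σₗ aₗ[1]bₗ[1]cₗ[0] = (1)·(2)·(-1) + (1)·(0)·(0) + (0)·(1)·(-1) = -2; checking all 12 entries, every one matches. The claim holds.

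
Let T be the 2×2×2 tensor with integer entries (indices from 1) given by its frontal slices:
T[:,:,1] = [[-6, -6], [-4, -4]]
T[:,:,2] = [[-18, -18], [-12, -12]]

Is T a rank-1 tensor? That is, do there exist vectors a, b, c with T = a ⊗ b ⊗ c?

Yes

If T = a ⊗ b ⊗ c then every fibre of T is a multiple of the corresponding factor, so read the factors off the fibres through the nonzero entry T[1,1,1] = -6.
The mode-1 fibre T[:,1,1] = [-6, -4] gives a = (3, 2) (primitive direction); the mode-2 fibre T[1,:,1] = [-6, -6] gives b = (1, 1); then c[k] = T[1,1,k] / (a[1]·b[1]) = [-6, -18] / 3 = (-2, -6).
Expanding (3, 2) ⊗ (1, 1) ⊗ (-2, -6) reproduces all 8 entries of T, so T = (3, 2) ⊗ (1, 1) ⊗ (-2, -6) and rank(T) ≤ 1.
Equivalently every frontal slice T[:,:,k] is c[k] times the rank-1 matrix (3, 2) ⊗ (1, 1). So T has rank 1 (it is nonzero).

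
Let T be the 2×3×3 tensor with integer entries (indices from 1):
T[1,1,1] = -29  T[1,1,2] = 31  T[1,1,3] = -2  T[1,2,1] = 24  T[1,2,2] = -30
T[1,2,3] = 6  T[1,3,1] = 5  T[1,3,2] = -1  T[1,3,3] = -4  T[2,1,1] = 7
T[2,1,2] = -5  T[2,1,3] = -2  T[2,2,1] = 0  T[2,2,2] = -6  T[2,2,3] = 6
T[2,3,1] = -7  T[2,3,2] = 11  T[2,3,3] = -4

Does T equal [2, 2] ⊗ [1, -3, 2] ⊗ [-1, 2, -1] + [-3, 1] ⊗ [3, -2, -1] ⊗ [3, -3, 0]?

Reconstruct entrywise from the claimed factors. For example, T[1,3,3] = -4 and Σₗ aₗ[1]bₗ[3]cₗ[3] = (2)·(2)·(-1) + (-3)·(-1)·(0) = -4; checking all 18 entries, every one matches. The claim holds.

Yes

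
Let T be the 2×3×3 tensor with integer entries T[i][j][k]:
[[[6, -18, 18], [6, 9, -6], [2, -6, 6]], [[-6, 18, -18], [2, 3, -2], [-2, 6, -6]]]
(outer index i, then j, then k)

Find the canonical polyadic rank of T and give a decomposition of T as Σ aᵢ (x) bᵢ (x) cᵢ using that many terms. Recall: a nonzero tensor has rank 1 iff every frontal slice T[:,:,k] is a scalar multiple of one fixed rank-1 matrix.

rank(T) = 2

Lower bound: in the mode-2 unfolding of T (rows indexed by j, columns by (i,k)) the 2×2 minor on rows j ∈ {0, 1}, columns (i,k) ∈ {(0,0), (0,1)} is det [[6, -18], [6, 9]] = 162 ≠ 0, so that unfolding has rank ≥ 2 and hence rank(T) ≥ 2 (CP rank is at least every unfolding rank, though it can be larger).
Upper bound: with S_k = T[:,:,k], the two rank-1 terms a₁b₁ᵀ, a₂b₂ᵀ are the rank-1 members of the pencil x·S₀ + y·S₁.
The 2×2 minor of x·S₀ + y·S₁ on rows {0,1}, columns {0,1} is 48·x² − 72·xy − 216·y² = 24·(x − 3·y)(2·x + 3·y), vanishing at (x:y) = (3:1) and (3:-2).
M₁ = 3·S₀ + S₁ = [[0, 27, 0], [0, 9, 0]] = 9·(3, 1)(0, 1, 0)ᵀ and M₂ = 3·S₀ − 2·S₁ = [[54, 0, 18], [-54, 0, -18]] = 18·(1, -1)(3, 0, 1)ᵀ, so take a₁ = (3, 1), b₁ = (0, 1, 0), a₂ = (1, -1), b₂ = (3, 0, 1).
Each slice is an integer combination of E₁ = a₁b₁ᵀ and E₂ = a₂b₂ᵀ: S₀ = 2·E₁ + 2·E₂, S₁ = 3·E₁ − 6·E₂, S₂ = −2·E₁ + 6·E₂; reading off coefficients, c₁ = (2, 3, -2) and c₂ = (2, -6, 6).
Hence T = (3, 1) (x) (0, 1, 0) (x) (2, 3, -2) + (1, -1) (x) (3, 0, 1) (x) (2, -6, 6), so rank(T) ≤ 2.
These bounds meet, so rank(T) = 2.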